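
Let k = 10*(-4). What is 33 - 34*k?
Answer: 1393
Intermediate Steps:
k = -40
33 - 34*k = 33 - 34*(-40) = 33 + 1360 = 1393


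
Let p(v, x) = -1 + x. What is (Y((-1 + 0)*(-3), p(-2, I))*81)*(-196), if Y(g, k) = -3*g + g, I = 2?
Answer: 95256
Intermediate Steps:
Y(g, k) = -2*g
(Y((-1 + 0)*(-3), p(-2, I))*81)*(-196) = (-2*(-1 + 0)*(-3)*81)*(-196) = (-(-2)*(-3)*81)*(-196) = (-2*3*81)*(-196) = -6*81*(-196) = -486*(-196) = 95256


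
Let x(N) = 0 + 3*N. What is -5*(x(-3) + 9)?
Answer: 0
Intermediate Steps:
x(N) = 3*N
-5*(x(-3) + 9) = -5*(3*(-3) + 9) = -5*(-9 + 9) = -5*0 = 0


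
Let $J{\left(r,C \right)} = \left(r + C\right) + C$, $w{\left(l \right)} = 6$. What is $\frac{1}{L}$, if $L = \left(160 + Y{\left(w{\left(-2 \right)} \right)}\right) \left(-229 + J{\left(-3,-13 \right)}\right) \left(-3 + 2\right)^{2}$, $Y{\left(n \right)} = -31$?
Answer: $- \frac{1}{33282} \approx -3.0046 \cdot 10^{-5}$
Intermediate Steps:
$J{\left(r,C \right)} = r + 2 C$ ($J{\left(r,C \right)} = \left(C + r\right) + C = r + 2 C$)
$L = -33282$ ($L = \left(160 - 31\right) \left(-229 + \left(-3 + 2 \left(-13\right)\right)\right) \left(-3 + 2\right)^{2} = 129 \left(-229 - 29\right) \left(-1\right)^{2} = 129 \left(-229 - 29\right) 1 = 129 \left(-258\right) 1 = \left(-33282\right) 1 = -33282$)
$\frac{1}{L} = \frac{1}{-33282} = - \frac{1}{33282}$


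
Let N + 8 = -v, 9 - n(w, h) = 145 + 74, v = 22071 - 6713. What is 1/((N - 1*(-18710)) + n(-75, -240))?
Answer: 1/3134 ≈ 0.00031908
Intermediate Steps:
v = 15358
n(w, h) = -210 (n(w, h) = 9 - (145 + 74) = 9 - 1*219 = 9 - 219 = -210)
N = -15366 (N = -8 - 1*15358 = -8 - 15358 = -15366)
1/((N - 1*(-18710)) + n(-75, -240)) = 1/((-15366 - 1*(-18710)) - 210) = 1/((-15366 + 18710) - 210) = 1/(3344 - 210) = 1/3134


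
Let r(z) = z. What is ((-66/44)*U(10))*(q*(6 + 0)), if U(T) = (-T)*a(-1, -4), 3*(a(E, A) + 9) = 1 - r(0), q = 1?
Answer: -780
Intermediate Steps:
a(E, A) = -26/3 (a(E, A) = -9 + (1 - 1*0)/3 = -9 + (1 + 0)/3 = -9 + (⅓)*1 = -9 + ⅓ = -26/3)
U(T) = 26*T/3 (U(T) = -T*(-26/3) = 26*T/3)
((-66/44)*U(10))*(q*(6 + 0)) = ((-66/44)*((26/3)*10))*(1*(6 + 0)) = (-66*1/44*(260/3))*(1*6) = -3/2*260/3*6 = -130*6 = -780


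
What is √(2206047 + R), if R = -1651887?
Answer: 4*√34635 ≈ 744.42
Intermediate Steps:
√(2206047 + R) = √(2206047 - 1651887) = √554160 = 4*√34635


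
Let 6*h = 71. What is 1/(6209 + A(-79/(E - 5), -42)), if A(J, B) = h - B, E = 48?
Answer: 6/37577 ≈ 0.00015967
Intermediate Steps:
h = 71/6 (h = (⅙)*71 = 71/6 ≈ 11.833)
A(J, B) = 71/6 - B
1/(6209 + A(-79/(E - 5), -42)) = 1/(6209 + (71/6 - 1*(-42))) = 1/(6209 + (71/6 + 42)) = 1/(6209 + 323/6) = 1/(37577/6) = 6/37577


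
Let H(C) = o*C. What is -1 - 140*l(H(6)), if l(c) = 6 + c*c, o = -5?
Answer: -126841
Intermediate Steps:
H(C) = -5*C
l(c) = 6 + c²
-1 - 140*l(H(6)) = -1 - 140*(6 + (-5*6)²) = -1 - 140*(6 + (-30)²) = -1 - 140*(6 + 900) = -1 - 140*906 = -1 - 126840 = -126841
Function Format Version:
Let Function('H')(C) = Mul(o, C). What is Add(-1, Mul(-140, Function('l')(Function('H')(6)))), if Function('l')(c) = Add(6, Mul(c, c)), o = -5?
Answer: -126841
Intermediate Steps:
Function('H')(C) = Mul(-5, C)
Function('l')(c) = Add(6, Pow(c, 2))
Add(-1, Mul(-140, Function('l')(Function('H')(6)))) = Add(-1, Mul(-140, Add(6, Pow(Mul(-5, 6), 2)))) = Add(-1, Mul(-140, Add(6, Pow(-30, 2)))) = Add(-1, Mul(-140, Add(6, 900))) = Add(-1, Mul(-140, 906)) = Add(-1, -126840) = -126841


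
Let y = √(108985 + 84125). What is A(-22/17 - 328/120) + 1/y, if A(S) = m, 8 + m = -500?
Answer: -508 + √193110/193110 ≈ -508.00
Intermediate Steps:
m = -508 (m = -8 - 500 = -508)
A(S) = -508
y = √193110 ≈ 439.44
A(-22/17 - 328/120) + 1/y = -508 + 1/(√193110) = -508 + √193110/193110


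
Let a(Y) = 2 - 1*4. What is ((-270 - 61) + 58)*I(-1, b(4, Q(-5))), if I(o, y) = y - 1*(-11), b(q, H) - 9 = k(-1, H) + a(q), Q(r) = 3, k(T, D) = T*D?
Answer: -4095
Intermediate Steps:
a(Y) = -2 (a(Y) = 2 - 4 = -2)
k(T, D) = D*T
b(q, H) = 7 - H (b(q, H) = 9 + (H*(-1) - 2) = 9 + (-H - 2) = 9 + (-2 - H) = 7 - H)
I(o, y) = 11 + y (I(o, y) = y + 11 = 11 + y)
((-270 - 61) + 58)*I(-1, b(4, Q(-5))) = ((-270 - 61) + 58)*(11 + (7 - 1*3)) = (-331 + 58)*(11 + (7 - 3)) = -273*(11 + 4) = -273*15 = -4095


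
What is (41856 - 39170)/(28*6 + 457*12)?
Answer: 1343/2826 ≈ 0.47523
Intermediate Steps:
(41856 - 39170)/(28*6 + 457*12) = 2686/(168 + 5484) = 2686/5652 = 2686*(1/5652) = 1343/2826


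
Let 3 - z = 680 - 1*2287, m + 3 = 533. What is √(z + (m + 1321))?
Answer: √3461 ≈ 58.830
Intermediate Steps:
m = 530 (m = -3 + 533 = 530)
z = 1610 (z = 3 - (680 - 1*2287) = 3 - (680 - 2287) = 3 - 1*(-1607) = 3 + 1607 = 1610)
√(z + (m + 1321)) = √(1610 + (530 + 1321)) = √(1610 + 1851) = √3461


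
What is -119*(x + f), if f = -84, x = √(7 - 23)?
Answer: 9996 - 476*I ≈ 9996.0 - 476.0*I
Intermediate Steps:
x = 4*I (x = √(-16) = 4*I ≈ 4.0*I)
-119*(x + f) = -119*(4*I - 84) = -119*(-84 + 4*I) = 9996 - 476*I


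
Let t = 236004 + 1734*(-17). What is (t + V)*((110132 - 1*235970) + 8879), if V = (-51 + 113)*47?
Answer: -24495892960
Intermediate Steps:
V = 2914 (V = 62*47 = 2914)
t = 206526 (t = 236004 - 29478 = 206526)
(t + V)*((110132 - 1*235970) + 8879) = (206526 + 2914)*((110132 - 1*235970) + 8879) = 209440*((110132 - 235970) + 8879) = 209440*(-125838 + 8879) = 209440*(-116959) = -24495892960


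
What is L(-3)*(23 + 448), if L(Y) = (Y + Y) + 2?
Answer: -1884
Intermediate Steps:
L(Y) = 2 + 2*Y (L(Y) = 2*Y + 2 = 2 + 2*Y)
L(-3)*(23 + 448) = (2 + 2*(-3))*(23 + 448) = (2 - 6)*471 = -4*471 = -1884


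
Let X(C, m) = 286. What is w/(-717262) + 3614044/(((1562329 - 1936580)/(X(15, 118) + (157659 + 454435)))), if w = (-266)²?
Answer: -16198178799694902/2739143069 ≈ -5.9136e+6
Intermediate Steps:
w = 70756
w/(-717262) + 3614044/(((1562329 - 1936580)/(X(15, 118) + (157659 + 454435)))) = 70756/(-717262) + 3614044/(((1562329 - 1936580)/(286 + (157659 + 454435)))) = 70756*(-1/717262) + 3614044/((-374251/(286 + 612094))) = -722/7319 + 3614044/((-374251/612380)) = -722/7319 + 3614044/((-374251*1/612380)) = -722/7319 + 3614044/(-374251/612380) = -722/7319 + 3614044*(-612380/374251) = -722/7319 - 2213168264720/374251 = -16198178799694902/2739143069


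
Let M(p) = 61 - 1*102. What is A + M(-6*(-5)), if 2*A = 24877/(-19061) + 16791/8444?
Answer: -13087997025/321902168 ≈ -40.658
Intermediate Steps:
A = 109991863/321902168 (A = (24877/(-19061) + 16791/8444)/2 = (24877*(-1/19061) + 16791*(1/8444))/2 = (-24877/19061 + 16791/8444)/2 = (1/2)*(109991863/160951084) = 109991863/321902168 ≈ 0.34169)
M(p) = -41 (M(p) = 61 - 102 = -41)
A + M(-6*(-5)) = 109991863/321902168 - 41 = -13087997025/321902168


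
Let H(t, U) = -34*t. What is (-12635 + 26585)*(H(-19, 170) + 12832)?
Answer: 188018100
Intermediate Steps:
(-12635 + 26585)*(H(-19, 170) + 12832) = (-12635 + 26585)*(-34*(-19) + 12832) = 13950*(646 + 12832) = 13950*13478 = 188018100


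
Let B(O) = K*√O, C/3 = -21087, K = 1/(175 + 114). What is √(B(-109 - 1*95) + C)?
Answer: √(-18282429 + 2*I*√51)/17 ≈ 9.8247e-5 + 251.52*I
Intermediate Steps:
K = 1/289 ≈ 0.0034602
C = -63261 (C = 3*(-21087) = -63261)
B(O) = √O/289
√(B(-109 - 1*95) + C) = √(√(-109 - 1*95)/289 - 63261) = √(√(-109 - 95)/289 - 63261) = √(√(-204)/289 - 63261) = √((2*I*√51)/289 - 63261) = √(2*I*√51/289 - 63261) = √(-63261 + 2*I*√51/289)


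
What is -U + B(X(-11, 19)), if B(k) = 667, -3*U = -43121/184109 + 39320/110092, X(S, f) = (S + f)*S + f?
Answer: 327101748974/490377291 ≈ 667.04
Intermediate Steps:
X(S, f) = f + S*(S + f) (X(S, f) = S*(S + f) + f = f + S*(S + f))
U = -20095877/490377291 (U = -(-43121/184109 + 39320/110092)/3 = -(-43121*1/184109 + 39320*(1/110092))/3 = -(-1391/5939 + 9830/27523)/3 = -⅓*20095877/163459097 = -20095877/490377291 ≈ -0.040980)
-U + B(X(-11, 19)) = -1*(-20095877/490377291) + 667 = 20095877/490377291 + 667 = 327101748974/490377291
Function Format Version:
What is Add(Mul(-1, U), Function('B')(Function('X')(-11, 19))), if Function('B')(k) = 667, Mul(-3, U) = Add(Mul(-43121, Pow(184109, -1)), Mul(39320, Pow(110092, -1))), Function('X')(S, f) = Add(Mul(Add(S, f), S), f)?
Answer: Rational(327101748974, 490377291) ≈ 667.04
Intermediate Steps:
Function('X')(S, f) = Add(f, Mul(S, Add(S, f))) (Function('X')(S, f) = Add(Mul(S, Add(S, f)), f) = Add(f, Mul(S, Add(S, f))))
U = Rational(-20095877, 490377291) (U = Mul(Rational(-1, 3), Add(Mul(-43121, Pow(184109, -1)), Mul(39320, Pow(110092, -1)))) = Mul(Rational(-1, 3), Add(Mul(-43121, Rational(1, 184109)), Mul(39320, Rational(1, 110092)))) = Mul(Rational(-1, 3), Add(Rational(-1391, 5939), Rational(9830, 27523))) = Mul(Rational(-1, 3), Rational(20095877, 163459097)) = Rational(-20095877, 490377291) ≈ -0.040980)
Add(Mul(-1, U), Function('B')(Function('X')(-11, 19))) = Add(Mul(-1, Rational(-20095877, 490377291)), 667) = Add(Rational(20095877, 490377291), 667) = Rational(327101748974, 490377291)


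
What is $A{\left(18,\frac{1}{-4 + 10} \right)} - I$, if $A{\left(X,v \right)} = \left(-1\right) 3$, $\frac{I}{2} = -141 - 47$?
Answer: $373$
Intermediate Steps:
$I = -376$ ($I = 2 \left(-141 - 47\right) = 2 \left(-188\right) = -376$)
$A{\left(X,v \right)} = -3$
$A{\left(18,\frac{1}{-4 + 10} \right)} - I = -3 - -376 = -3 + 376 = 373$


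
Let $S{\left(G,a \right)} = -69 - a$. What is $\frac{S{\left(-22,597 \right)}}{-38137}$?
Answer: $\frac{666}{38137} \approx 0.017463$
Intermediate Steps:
$\frac{S{\left(-22,597 \right)}}{-38137} = \frac{-69 - 597}{-38137} = \left(-69 - 597\right) \left(- \frac{1}{38137}\right) = \left(-666\right) \left(- \frac{1}{38137}\right) = \frac{666}{38137}$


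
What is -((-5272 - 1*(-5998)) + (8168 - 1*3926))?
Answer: -4968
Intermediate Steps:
-((-5272 - 1*(-5998)) + (8168 - 1*3926)) = -((-5272 + 5998) + (8168 - 3926)) = -(726 + 4242) = -1*4968 = -4968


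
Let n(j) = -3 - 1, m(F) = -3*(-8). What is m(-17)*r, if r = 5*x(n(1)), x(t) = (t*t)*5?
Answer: 9600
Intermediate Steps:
m(F) = 24
n(j) = -4
x(t) = 5*t² (x(t) = t²*5 = 5*t²)
r = 400 (r = 5*(5*(-4)²) = 5*(5*16) = 5*80 = 400)
m(-17)*r = 24*400 = 9600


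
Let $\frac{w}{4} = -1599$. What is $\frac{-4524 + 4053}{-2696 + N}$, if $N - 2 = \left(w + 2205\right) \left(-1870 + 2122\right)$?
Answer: $\frac{157}{352942} \approx 0.00044483$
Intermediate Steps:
$w = -6396$ ($w = 4 \left(-1599\right) = -6396$)
$N = -1056130$ ($N = 2 + \left(-6396 + 2205\right) \left(-1870 + 2122\right) = 2 - 1056132 = -1056130$)
$\frac{-4524 + 4053}{-2696 + N} = \frac{-4524 + 4053}{-2696 - 1056130} = - \frac{471}{-1058826} = \left(-471\right) \left(- \frac{1}{1058826}\right) = \frac{157}{352942}$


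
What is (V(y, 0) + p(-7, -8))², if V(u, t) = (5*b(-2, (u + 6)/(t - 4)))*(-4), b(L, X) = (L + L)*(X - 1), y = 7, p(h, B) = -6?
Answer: 119716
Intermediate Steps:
b(L, X) = 2*L*(-1 + X) (b(L, X) = (2*L)*(-1 + X) = 2*L*(-1 + X))
V(u, t) = -80 + 80*(6 + u)/(-4 + t) (V(u, t) = (5*(2*(-2)*(-1 + (u + 6)/(t - 4))))*(-4) = (5*(2*(-2)*(-1 + (6 + u)/(-4 + t))))*(-4) = (5*(4 - 4*(6 + u)/(-4 + t)))*(-4) = (20 - 20*(6 + u)/(-4 + t))*(-4) = -80 + 80*(6 + u)/(-4 + t))
(V(y, 0) + p(-7, -8))² = (80*(10 + 7 - 1*0)/(-4 + 0) - 6)² = (80*(10 + 7 + 0)/(-4) - 6)² = (80*(-¼)*17 - 6)² = (-340 - 6)² = (-346)² = 119716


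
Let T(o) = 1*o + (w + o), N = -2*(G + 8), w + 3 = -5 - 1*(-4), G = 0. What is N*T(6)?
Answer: -128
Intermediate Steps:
w = -4 (w = -3 + (-5 - 1*(-4)) = -3 + (-5 + 4) = -3 - 1 = -4)
N = -16 (N = -2*(0 + 8) = -2*8 = -16)
T(o) = -4 + 2*o (T(o) = 1*o + (-4 + o) = o + (-4 + o) = -4 + 2*o)
N*T(6) = -16*(-4 + 2*6) = -16*(-4 + 12) = -16*8 = -128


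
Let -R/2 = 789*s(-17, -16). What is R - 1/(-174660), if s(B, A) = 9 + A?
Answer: 1929294361/174660 ≈ 11046.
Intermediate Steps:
R = 11046 (R = -1578*(9 - 16) = -1578*(-7) = -2*(-5523) = 11046)
R - 1/(-174660) = 11046 - 1/(-174660) = 11046 - 1*(-1/174660) = 11046 + 1/174660 = 1929294361/174660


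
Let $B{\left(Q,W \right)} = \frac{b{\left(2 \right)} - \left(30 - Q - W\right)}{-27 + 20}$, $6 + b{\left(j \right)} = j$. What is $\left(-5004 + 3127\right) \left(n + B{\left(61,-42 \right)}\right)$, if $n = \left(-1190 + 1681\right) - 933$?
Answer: $\frac{5779283}{7} \approx 8.2561 \cdot 10^{5}$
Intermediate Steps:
$b{\left(j \right)} = -6 + j$
$B{\left(Q,W \right)} = \frac{34}{7} - \frac{Q}{7} - \frac{W}{7}$ ($B{\left(Q,W \right)} = \frac{\left(-6 + 2\right) - \left(30 - Q - W\right)}{-27 + 20} = \frac{-4 + \left(-30 + Q + W\right)}{-7} = \left(-34 + Q + W\right) \left(- \frac{1}{7}\right) = \frac{34}{7} - \frac{Q}{7} - \frac{W}{7}$)
$n = -442$ ($n = 491 - 933 = -442$)
$\left(-5004 + 3127\right) \left(n + B{\left(61,-42 \right)}\right) = \left(-5004 + 3127\right) \left(-442 - - \frac{15}{7}\right) = - 1877 \left(-442 + \left(\frac{34}{7} - \frac{61}{7} + 6\right)\right) = - 1877 \left(-442 + \frac{15}{7}\right) = \left(-1877\right) \left(- \frac{3079}{7}\right) = \frac{5779283}{7}$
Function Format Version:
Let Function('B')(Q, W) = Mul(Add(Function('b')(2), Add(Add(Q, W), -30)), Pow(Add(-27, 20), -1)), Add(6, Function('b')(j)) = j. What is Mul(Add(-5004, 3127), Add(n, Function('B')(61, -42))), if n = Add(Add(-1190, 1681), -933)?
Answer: Rational(5779283, 7) ≈ 8.2561e+5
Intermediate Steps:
Function('b')(j) = Add(-6, j)
Function('B')(Q, W) = Add(Rational(34, 7), Mul(Rational(-1, 7), Q), Mul(Rational(-1, 7), W)) (Function('B')(Q, W) = Mul(Add(Add(-6, 2), Add(Add(Q, W), -30)), Pow(Add(-27, 20), -1)) = Mul(Add(-4, Add(-30, Q, W)), Pow(-7, -1)) = Mul(Add(-34, Q, W), Rational(-1, 7)) = Add(Rational(34, 7), Mul(Rational(-1, 7), Q), Mul(Rational(-1, 7), W)))
n = -442 (n = Add(491, -933) = -442)
Mul(Add(-5004, 3127), Add(n, Function('B')(61, -42))) = Mul(Add(-5004, 3127), Add(-442, Add(Rational(34, 7), Mul(Rational(-1, 7), 61), Mul(Rational(-1, 7), -42)))) = Mul(-1877, Add(-442, Add(Rational(34, 7), Rational(-61, 7), 6))) = Mul(-1877, Add(-442, Rational(15, 7))) = Mul(-1877, Rational(-3079, 7)) = Rational(5779283, 7)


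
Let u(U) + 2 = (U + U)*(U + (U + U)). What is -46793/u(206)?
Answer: -46793/254614 ≈ -0.18378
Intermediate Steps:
u(U) = -2 + 6*U² (u(U) = -2 + (U + U)*(U + (U + U)) = -2 + (2*U)*(U + 2*U) = -2 + (2*U)*(3*U) = -2 + 6*U²)
-46793/u(206) = -46793/(-2 + 6*206²) = -46793/(-2 + 6*42436) = -46793/(-2 + 254616) = -46793/254614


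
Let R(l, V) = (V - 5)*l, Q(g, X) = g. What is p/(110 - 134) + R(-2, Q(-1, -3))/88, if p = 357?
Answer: -1297/88 ≈ -14.739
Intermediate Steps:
R(l, V) = l*(-5 + V) (R(l, V) = (-5 + V)*l = l*(-5 + V))
p/(110 - 134) + R(-2, Q(-1, -3))/88 = 357/(110 - 134) - 2*(-5 - 1)/88 = 357/(-24) - 2*(-6)*(1/88) = 357*(-1/24) + 12*(1/88) = -119/8 + 3/22 = -1297/88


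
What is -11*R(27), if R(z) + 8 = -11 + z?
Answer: -88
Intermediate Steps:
R(z) = -19 + z (R(z) = -8 + (-11 + z) = -19 + z)
-11*R(27) = -11*(-19 + 27) = -11*8 = -88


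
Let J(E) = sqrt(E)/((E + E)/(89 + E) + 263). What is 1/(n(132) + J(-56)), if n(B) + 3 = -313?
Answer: -5798085631/1832195074642 - 282711*I*sqrt(14)/3664390149284 ≈ -0.0031646 - 2.8867e-7*I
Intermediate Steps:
J(E) = sqrt(E)/(263 + 2*E/(89 + E)) (J(E) = sqrt(E)/((2*E)/(89 + E) + 263) = sqrt(E)/(2*E/(89 + E) + 263) = sqrt(E)/(263 + 2*E/(89 + E)))
n(B) = -316 (n(B) = -3 - 313 = -316)
1/(n(132) + J(-56)) = 1/(-316 + sqrt(-56)*(89 - 56)/(23407 + 265*(-56))) = 1/(-316 + (2*I*sqrt(14))*33/(23407 - 14840)) = 1/(-316 + (2*I*sqrt(14))*33/8567) = 1/(-316 + (2*I*sqrt(14))*(1/8567)*33) = 1/(-316 + 66*I*sqrt(14)/8567)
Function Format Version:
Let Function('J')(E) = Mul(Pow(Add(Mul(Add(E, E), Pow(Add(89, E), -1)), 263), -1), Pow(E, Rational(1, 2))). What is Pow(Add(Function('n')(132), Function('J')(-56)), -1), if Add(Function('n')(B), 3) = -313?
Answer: Add(Rational(-5798085631, 1832195074642), Mul(Rational(-282711, 3664390149284), I, Pow(14, Rational(1, 2)))) ≈ Add(-0.0031646, Mul(-2.8867e-7, I))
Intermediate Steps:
Function('J')(E) = Mul(Pow(E, Rational(1, 2)), Pow(Add(263, Mul(2, E, Pow(Add(89, E), -1))), -1)) (Function('J')(E) = Mul(Pow(Add(Mul(Mul(2, E), Pow(Add(89, E), -1)), 263), -1), Pow(E, Rational(1, 2))) = Mul(Pow(Add(Mul(2, E, Pow(Add(89, E), -1)), 263), -1), Pow(E, Rational(1, 2))) = Mul(Pow(Add(263, Mul(2, E, Pow(Add(89, E), -1))), -1), Pow(E, Rational(1, 2))) = Mul(Pow(E, Rational(1, 2)), Pow(Add(263, Mul(2, E, Pow(Add(89, E), -1))), -1)))
Function('n')(B) = -316 (Function('n')(B) = Add(-3, -313) = -316)
Pow(Add(Function('n')(132), Function('J')(-56)), -1) = Pow(Add(-316, Mul(Pow(-56, Rational(1, 2)), Pow(Add(23407, Mul(265, -56)), -1), Add(89, -56))), -1) = Pow(Add(-316, Mul(Mul(2, I, Pow(14, Rational(1, 2))), Pow(Add(23407, -14840), -1), 33)), -1) = Pow(Add(-316, Mul(Mul(2, I, Pow(14, Rational(1, 2))), Pow(8567, -1), 33)), -1) = Pow(Add(-316, Mul(Mul(2, I, Pow(14, Rational(1, 2))), Rational(1, 8567), 33)), -1) = Pow(Add(-316, Mul(Rational(66, 8567), I, Pow(14, Rational(1, 2)))), -1)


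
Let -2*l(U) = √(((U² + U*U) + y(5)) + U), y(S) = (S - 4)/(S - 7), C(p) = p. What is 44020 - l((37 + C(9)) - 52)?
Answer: 44020 + √262/4 ≈ 44024.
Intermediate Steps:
y(S) = (-4 + S)/(-7 + S)
l(U) = -√(-½ + U + 2*U²)/2 (l(U) = -√(((U² + U*U) + (-4 + 5)/(-7 + 5)) + U)/2 = -√(((U² + U²) + 1/(-2)) + U)/2 = -√((2*U² - ½*1) + U)/2 = -√((2*U² - ½) + U)/2 = -√((-½ + 2*U²) + U)/2 = -√(-½ + U + 2*U²)/2)
44020 - l((37 + C(9)) - 52) = 44020 - (-1)*√(-2 + 4*((37 + 9) - 52) + 8*((37 + 9) - 52)²)/4 = 44020 - (-1)*√(-2 + 4*(46 - 52) + 8*(46 - 52)²)/4 = 44020 - (-1)*√(-2 + 4*(-6) + 8*(-6)²)/4 = 44020 - (-1)*√(-2 - 24 + 8*36)/4 = 44020 - (-1)*√(-2 - 24 + 288)/4 = 44020 - (-1)*√262/4 = 44020 + √262/4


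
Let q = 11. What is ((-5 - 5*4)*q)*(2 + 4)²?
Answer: -9900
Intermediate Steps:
((-5 - 5*4)*q)*(2 + 4)² = ((-5 - 5*4)*11)*(2 + 4)² = ((-5 - 20)*11)*6² = -25*11*36 = -275*36 = -9900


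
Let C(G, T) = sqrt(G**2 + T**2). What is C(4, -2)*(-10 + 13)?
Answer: 6*sqrt(5) ≈ 13.416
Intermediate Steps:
C(4, -2)*(-10 + 13) = sqrt(4**2 + (-2)**2)*(-10 + 13) = sqrt(16 + 4)*3 = sqrt(20)*3 = (2*sqrt(5))*3 = 6*sqrt(5)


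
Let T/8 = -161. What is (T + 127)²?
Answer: 1347921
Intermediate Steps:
T = -1288 (T = 8*(-161) = -1288)
(T + 127)² = (-1288 + 127)² = (-1161)² = 1347921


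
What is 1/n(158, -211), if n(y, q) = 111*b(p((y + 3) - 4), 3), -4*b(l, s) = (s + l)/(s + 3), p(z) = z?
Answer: -1/740 ≈ -0.0013514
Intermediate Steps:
b(l, s) = -(l + s)/(4*(3 + s)) (b(l, s) = -(s + l)/(4*(s + 3)) = -(l + s)/(4*(3 + s)))
n(y, q) = -37/4 - 37*y/8 (n(y, q) = 111*((-((y + 3) - 4) - 1*3)/(4*(3 + 3))) = 111*((1/4)*(-((3 + y) - 4) - 3)/6) = 111*((1/4)*(1/6)*(-(-1 + y) - 3)) = 111*((1/4)*(1/6)*((1 - y) - 3)) = 111*((1/4)*(1/6)*(-2 - y)) = 111*(-1/12 - y/24) = -37/4 - 37*y/8)
1/n(158, -211) = 1/(-37/4 - 37/8*158) = 1/(-37/4 - 2923/4) = 1/(-740) = -1/740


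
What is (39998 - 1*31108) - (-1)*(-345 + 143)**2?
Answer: 49694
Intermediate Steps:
(39998 - 1*31108) - (-1)*(-345 + 143)**2 = (39998 - 31108) - (-1)*(-202)**2 = 8890 - (-1)*40804 = 8890 - 1*(-40804) = 8890 + 40804 = 49694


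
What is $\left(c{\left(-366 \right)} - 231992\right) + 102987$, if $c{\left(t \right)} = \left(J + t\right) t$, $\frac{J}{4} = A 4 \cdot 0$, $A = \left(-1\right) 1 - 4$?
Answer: $4951$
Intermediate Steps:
$A = -5$ ($A = -1 - 4 = -5$)
$J = 0$ ($J = 4 \left(-5\right) 4 \cdot 0 = 4 \left(\left(-20\right) 0\right) = 4 \cdot 0 = 0$)
$c{\left(t \right)} = t^{2}$ ($c{\left(t \right)} = \left(0 + t\right) t = t t = t^{2}$)
$\left(c{\left(-366 \right)} - 231992\right) + 102987 = \left(\left(-366\right)^{2} - 231992\right) + 102987 = \left(133956 - 231992\right) + 102987 = -98036 + 102987 = 4951$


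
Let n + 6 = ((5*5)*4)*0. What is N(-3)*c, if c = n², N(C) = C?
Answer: -108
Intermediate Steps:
n = -6 (n = -6 + ((5*5)*4)*0 = -6 + (25*4)*0 = -6 + 100*0 = -6 + 0 = -6)
c = 36 (c = (-6)² = 36)
N(-3)*c = -3*36 = -108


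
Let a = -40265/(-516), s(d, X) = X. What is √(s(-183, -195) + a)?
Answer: I*√7785795/258 ≈ 10.815*I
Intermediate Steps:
a = 40265/516 (a = -40265*(-1/516) = 40265/516 ≈ 78.033)
√(s(-183, -195) + a) = √(-195 + 40265/516) = √(-60355/516) = I*√7785795/258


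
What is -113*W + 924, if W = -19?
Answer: 3071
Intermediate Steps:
-113*W + 924 = -113*(-19) + 924 = 2147 + 924 = 3071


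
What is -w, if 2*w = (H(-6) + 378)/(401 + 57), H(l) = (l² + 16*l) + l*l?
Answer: -177/458 ≈ -0.38646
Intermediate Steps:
H(l) = 2*l² + 16*l (H(l) = (l² + 16*l) + l² = 2*l² + 16*l)
w = 177/458 (w = ((2*(-6)*(8 - 6) + 378)/(401 + 57))/2 = ((2*(-6)*2 + 378)/458)/2 = ((-24 + 378)*(1/458))/2 = (354*(1/458))/2 = (½)*(177/229) = 177/458 ≈ 0.38646)
-w = -1*177/458 = -177/458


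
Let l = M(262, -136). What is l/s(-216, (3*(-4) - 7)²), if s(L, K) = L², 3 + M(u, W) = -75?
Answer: -13/7776 ≈ -0.0016718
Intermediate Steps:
M(u, W) = -78 (M(u, W) = -3 - 75 = -78)
l = -78
l/s(-216, (3*(-4) - 7)²) = -78/((-216)²) = -78/46656 = -78*1/46656 = -13/7776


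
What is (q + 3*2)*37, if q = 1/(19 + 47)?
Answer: 14689/66 ≈ 222.56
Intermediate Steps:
q = 1/66 ≈ 0.015152
(q + 3*2)*37 = (1/66 + 3*2)*37 = (1/66 + 6)*37 = (397/66)*37 = 14689/66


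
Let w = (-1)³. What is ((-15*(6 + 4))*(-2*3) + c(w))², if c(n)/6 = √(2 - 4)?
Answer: 809928 + 10800*I*√2 ≈ 8.0993e+5 + 15274.0*I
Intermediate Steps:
w = -1
c(n) = 6*I*√2 (c(n) = 6*√(2 - 4) = 6*√(-2) = 6*(I*√2) = 6*I*√2)
((-15*(6 + 4))*(-2*3) + c(w))² = ((-15*(6 + 4))*(-2*3) + 6*I*√2)² = (-15*10*(-6) + 6*I*√2)² = (-3*50*(-6) + 6*I*√2)² = (-150*(-6) + 6*I*√2)² = (900 + 6*I*√2)²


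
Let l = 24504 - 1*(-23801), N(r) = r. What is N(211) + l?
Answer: 48516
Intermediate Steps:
l = 48305 (l = 24504 + 23801 = 48305)
N(211) + l = 211 + 48305 = 48516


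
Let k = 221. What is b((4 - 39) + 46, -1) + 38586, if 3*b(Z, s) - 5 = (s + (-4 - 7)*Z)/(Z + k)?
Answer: 4476149/116 ≈ 38588.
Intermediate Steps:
b(Z, s) = 5/3 + (s - 11*Z)/(3*(221 + Z)) (b(Z, s) = 5/3 + ((s + (-4 - 7)*Z)/(Z + 221))/3 = 5/3 + ((s - 11*Z)/(221 + Z))/3 = 5/3 + (s - 11*Z)/(3*(221 + Z)))
b((4 - 39) + 46, -1) + 38586 = (1105 - 1 - 6*((4 - 39) + 46))/(3*(221 + ((4 - 39) + 46))) + 38586 = (1105 - 1 - 6*(-35 + 46))/(3*(221 + (-35 + 46))) + 38586 = (1105 - 1 - 6*11)/(3*(221 + 11)) + 38586 = (1/3)*(1105 - 1 - 66)/232 + 38586 = (1/3)*(1/232)*1038 + 38586 = 173/116 + 38586 = 4476149/116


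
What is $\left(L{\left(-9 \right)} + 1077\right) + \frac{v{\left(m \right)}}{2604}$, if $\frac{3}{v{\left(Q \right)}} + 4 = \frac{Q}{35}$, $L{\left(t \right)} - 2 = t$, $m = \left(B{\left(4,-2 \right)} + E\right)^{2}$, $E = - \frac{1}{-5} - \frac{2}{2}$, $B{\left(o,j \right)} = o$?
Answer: $\frac{430413795}{402256} \approx 1070.0$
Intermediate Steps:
$E = - \frac{4}{5}$ ($E = \left(-1\right) \left(- \frac{1}{5}\right) - 1 = \frac{1}{5} - 1 = - \frac{4}{5} \approx -0.8$)
$m = \frac{256}{25}$ ($m = \left(4 - \frac{4}{5}\right)^{2} = \left(\frac{16}{5}\right)^{2} = \frac{256}{25} \approx 10.24$)
$L{\left(t \right)} = 2 + t$
$v{\left(Q \right)} = \frac{3}{-4 + \frac{Q}{35}}$
$\left(L{\left(-9 \right)} + 1077\right) + \frac{v{\left(m \right)}}{2604} = \left(\left(2 - 9\right) + 1077\right) + \frac{105 \frac{1}{-140 + \frac{256}{25}}}{2604} = \left(-7 + 1077\right) + \frac{105}{- \frac{3244}{25}} \cdot \frac{1}{2604} = 1070 + 105 \left(- \frac{25}{3244}\right) \frac{1}{2604} = 1070 - \frac{125}{402256} = \frac{430413795}{402256}$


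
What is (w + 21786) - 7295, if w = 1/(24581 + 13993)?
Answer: 558975835/38574 ≈ 14491.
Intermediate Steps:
w = 1/38574 ≈ 2.5924e-5
(w + 21786) - 7295 = (1/38574 + 21786) - 7295 = 840373165/38574 - 7295 = 558975835/38574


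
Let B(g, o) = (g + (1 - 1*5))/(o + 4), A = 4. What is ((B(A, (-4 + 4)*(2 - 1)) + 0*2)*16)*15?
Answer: 0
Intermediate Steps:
B(g, o) = (-4 + g)/(4 + o) (B(g, o) = (g + (1 - 5))/(4 + o) = (g - 4)/(4 + o) = (-4 + g)/(4 + o))
((B(A, (-4 + 4)*(2 - 1)) + 0*2)*16)*15 = (((-4 + 4)/(4 + (-4 + 4)*(2 - 1)) + 0*2)*16)*15 = ((0/(4 + 0*1) + 0)*16)*15 = ((0/(4 + 0) + 0)*16)*15 = ((0/4 + 0)*16)*15 = (((¼)*0 + 0)*16)*15 = ((0 + 0)*16)*15 = (0*16)*15 = 0*15 = 0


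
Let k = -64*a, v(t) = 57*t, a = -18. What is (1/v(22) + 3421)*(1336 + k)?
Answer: 5336679140/627 ≈ 8.5115e+6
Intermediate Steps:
k = 1152 (k = -64*(-18) = 1152)
(1/v(22) + 3421)*(1336 + k) = (1/(57*22) + 3421)*(1336 + 1152) = (1/1254 + 3421)*2488 = (4289935/1254)*2488 = 5336679140/627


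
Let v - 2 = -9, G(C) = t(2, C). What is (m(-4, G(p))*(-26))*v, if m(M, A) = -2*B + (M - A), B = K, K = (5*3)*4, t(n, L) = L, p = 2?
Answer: -22932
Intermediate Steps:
G(C) = C
K = 60 (K = 15*4 = 60)
B = 60
v = -7 (v = 2 - 9 = -7)
m(M, A) = -120 + M - A (m(M, A) = -2*60 + (M - A) = -120 + (M - A) = -120 + M - A)
(m(-4, G(p))*(-26))*v = ((-120 - 4 - 1*2)*(-26))*(-7) = ((-120 - 4 - 2)*(-26))*(-7) = -126*(-26)*(-7) = 3276*(-7) = -22932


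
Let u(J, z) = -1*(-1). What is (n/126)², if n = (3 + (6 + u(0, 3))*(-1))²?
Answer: 64/3969 ≈ 0.016125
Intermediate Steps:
u(J, z) = 1
n = 16 (n = (3 + (6 + 1)*(-1))² = (3 + 7*(-1))² = (3 - 7)² = (-4)² = 16)
(n/126)² = (16/126)² = (16*(1/126))² = (8/63)² = 64/3969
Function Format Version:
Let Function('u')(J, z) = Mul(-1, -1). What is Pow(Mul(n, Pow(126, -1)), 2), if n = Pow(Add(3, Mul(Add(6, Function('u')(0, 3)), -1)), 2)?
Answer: Rational(64, 3969) ≈ 0.016125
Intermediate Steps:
Function('u')(J, z) = 1
n = 16 (n = Pow(Add(3, Mul(Add(6, 1), -1)), 2) = Pow(Add(3, Mul(7, -1)), 2) = Pow(Add(3, -7), 2) = Pow(-4, 2) = 16)
Pow(Mul(n, Pow(126, -1)), 2) = Pow(Mul(16, Pow(126, -1)), 2) = Pow(Mul(16, Rational(1, 126)), 2) = Pow(Rational(8, 63), 2) = Rational(64, 3969)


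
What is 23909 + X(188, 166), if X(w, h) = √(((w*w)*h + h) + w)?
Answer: 23909 + √5867458 ≈ 26331.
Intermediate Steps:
X(w, h) = √(h + w + h*w²) (X(w, h) = √((w²*h + h) + w) = √((h*w² + h) + w) = √((h + h*w²) + w) = √(h + w + h*w²))
23909 + X(188, 166) = 23909 + √(166 + 188 + 166*188²) = 23909 + √(166 + 188 + 166*35344) = 23909 + √(166 + 188 + 5867104) = 23909 + √5867458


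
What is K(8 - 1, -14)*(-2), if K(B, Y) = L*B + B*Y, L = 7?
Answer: 98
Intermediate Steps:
K(B, Y) = 7*B + B*Y
K(8 - 1, -14)*(-2) = ((8 - 1)*(7 - 14))*(-2) = (7*(-7))*(-2) = -49*(-2) = 98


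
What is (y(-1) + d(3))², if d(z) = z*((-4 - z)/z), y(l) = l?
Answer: 64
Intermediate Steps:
d(z) = -4 - z (d(z) = z*((-4 - z)/z) = -4 - z)
(y(-1) + d(3))² = (-1 + (-4 - 1*3))² = (-1 + (-4 - 3))² = (-1 - 7)² = (-8)² = 64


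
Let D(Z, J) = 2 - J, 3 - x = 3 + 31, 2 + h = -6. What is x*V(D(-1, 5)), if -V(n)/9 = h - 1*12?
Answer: -5580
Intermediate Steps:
h = -8 (h = -2 - 6 = -8)
x = -31 (x = 3 - (3 + 31) = 3 - 1*34 = 3 - 34 = -31)
V(n) = 180 (V(n) = -9*(-8 - 1*12) = -9*(-8 - 12) = -9*(-20) = 180)
x*V(D(-1, 5)) = -31*180 = -5580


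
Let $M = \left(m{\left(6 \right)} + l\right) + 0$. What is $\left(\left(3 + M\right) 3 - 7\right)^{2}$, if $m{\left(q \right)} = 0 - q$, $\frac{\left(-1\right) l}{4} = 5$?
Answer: $5776$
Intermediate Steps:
$l = -20$ ($l = \left(-4\right) 5 = -20$)
$m{\left(q \right)} = - q$
$M = -26$ ($M = \left(\left(-1\right) 6 - 20\right) + 0 = \left(-6 - 20\right) + 0 = -26 + 0 = -26$)
$\left(\left(3 + M\right) 3 - 7\right)^{2} = \left(\left(3 - 26\right) 3 - 7\right)^{2} = \left(\left(-23\right) 3 - 7\right)^{2} = \left(-69 - 7\right)^{2} = \left(-76\right)^{2} = 5776$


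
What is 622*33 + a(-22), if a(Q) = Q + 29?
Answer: 20533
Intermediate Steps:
a(Q) = 29 + Q
622*33 + a(-22) = 622*33 + (29 - 22) = 20526 + 7 = 20533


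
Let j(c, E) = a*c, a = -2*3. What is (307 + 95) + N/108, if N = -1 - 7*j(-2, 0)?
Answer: 43331/108 ≈ 401.21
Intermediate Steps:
a = -6
j(c, E) = -6*c
N = -85 (N = -1 - (-42)*(-2) = -1 - 7*12 = -1 - 84 = -85)
(307 + 95) + N/108 = (307 + 95) - 85/108 = 402 - 85*1/108 = 402 - 85/108 = 43331/108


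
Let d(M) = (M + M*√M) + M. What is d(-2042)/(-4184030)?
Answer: 2042/2092015 + 1021*I*√2042/2092015 ≈ 0.00097609 + 0.022054*I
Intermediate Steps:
d(M) = M^(3/2) + 2*M (d(M) = (M + M^(3/2)) + M = M^(3/2) + 2*M)
d(-2042)/(-4184030) = ((-2042)^(3/2) + 2*(-2042))/(-4184030) = (-2042*I*√2042 - 4084)*(-1/4184030) = (-4084 - 2042*I*√2042)*(-1/4184030) = 2042/2092015 + 1021*I*√2042/2092015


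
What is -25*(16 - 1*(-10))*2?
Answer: -1300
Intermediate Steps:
-25*(16 - 1*(-10))*2 = -25*(16 + 10)*2 = -25*26*2 = -650*2 = -1300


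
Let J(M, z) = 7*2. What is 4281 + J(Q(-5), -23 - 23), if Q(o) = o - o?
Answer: 4295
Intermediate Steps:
Q(o) = 0
J(M, z) = 14
4281 + J(Q(-5), -23 - 23) = 4281 + 14 = 4295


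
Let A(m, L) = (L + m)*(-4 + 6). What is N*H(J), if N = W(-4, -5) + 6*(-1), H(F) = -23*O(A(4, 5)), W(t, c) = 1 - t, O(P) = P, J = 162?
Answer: 414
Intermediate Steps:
A(m, L) = 2*L + 2*m (A(m, L) = (L + m)*2 = 2*L + 2*m)
H(F) = -414 (H(F) = -23*(2*5 + 2*4) = -23*(10 + 8) = -23*18 = -414)
N = -1 (N = (1 - 1*(-4)) + 6*(-1) = (1 + 4) - 6 = 5 - 6 = -1)
N*H(J) = -1*(-414) = 414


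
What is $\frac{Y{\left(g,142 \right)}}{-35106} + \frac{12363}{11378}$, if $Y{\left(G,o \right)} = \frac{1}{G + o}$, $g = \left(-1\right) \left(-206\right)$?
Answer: $\frac{75518687483}{69501875832} \approx 1.0866$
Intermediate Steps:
$g = 206$
$\frac{Y{\left(g,142 \right)}}{-35106} + \frac{12363}{11378} = \frac{1}{\left(206 + 142\right) \left(-35106\right)} + \frac{12363}{11378} = \frac{1}{348} \left(- \frac{1}{35106}\right) + 12363 \cdot \frac{1}{11378} = \frac{1}{348} \left(- \frac{1}{35106}\right) + \frac{12363}{11378} = - \frac{1}{12216888} + \frac{12363}{11378} = \frac{75518687483}{69501875832}$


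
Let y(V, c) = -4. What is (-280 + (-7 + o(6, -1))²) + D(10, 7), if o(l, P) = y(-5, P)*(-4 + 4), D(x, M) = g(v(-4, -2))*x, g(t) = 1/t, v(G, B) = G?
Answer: -467/2 ≈ -233.50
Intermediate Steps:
D(x, M) = -x/4 (D(x, M) = x/(-4) = -x/4)
o(l, P) = 0 (o(l, P) = -4*(-4 + 4) = -4*0 = 0)
(-280 + (-7 + o(6, -1))²) + D(10, 7) = (-280 + (-7 + 0)²) - ¼*10 = (-280 + (-7)²) - 5/2 = (-280 + 49) - 5/2 = -231 - 5/2 = -467/2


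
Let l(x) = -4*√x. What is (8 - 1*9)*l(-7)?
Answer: 4*I*√7 ≈ 10.583*I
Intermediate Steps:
(8 - 1*9)*l(-7) = (8 - 1*9)*(-4*I*√7) = (8 - 9)*(-4*I*√7) = -(-4)*I*√7 = 4*I*√7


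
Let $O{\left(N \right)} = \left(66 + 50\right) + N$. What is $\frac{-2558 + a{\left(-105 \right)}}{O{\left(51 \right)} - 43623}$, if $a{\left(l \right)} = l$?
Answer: $\frac{2663}{43456} \approx 0.06128$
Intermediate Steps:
$O{\left(N \right)} = 116 + N$
$\frac{-2558 + a{\left(-105 \right)}}{O{\left(51 \right)} - 43623} = \frac{-2558 - 105}{\left(116 + 51\right) - 43623} = - \frac{2663}{167 - 43623} = - \frac{2663}{-43456} = \left(-2663\right) \left(- \frac{1}{43456}\right) = \frac{2663}{43456}$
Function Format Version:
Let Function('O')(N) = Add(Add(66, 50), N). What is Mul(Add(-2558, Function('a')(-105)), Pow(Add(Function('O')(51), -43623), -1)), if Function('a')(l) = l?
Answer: Rational(2663, 43456) ≈ 0.061280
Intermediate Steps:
Function('O')(N) = Add(116, N)
Mul(Add(-2558, Function('a')(-105)), Pow(Add(Function('O')(51), -43623), -1)) = Mul(Add(-2558, -105), Pow(Add(Add(116, 51), -43623), -1)) = Mul(-2663, Pow(Add(167, -43623), -1)) = Mul(-2663, Pow(-43456, -1)) = Mul(-2663, Rational(-1, 43456)) = Rational(2663, 43456)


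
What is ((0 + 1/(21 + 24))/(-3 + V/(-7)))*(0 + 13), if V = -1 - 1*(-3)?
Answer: -91/1035 ≈ -0.087923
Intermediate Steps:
V = 2 (V = -1 + 3 = 2)
((0 + 1/(21 + 24))/(-3 + V/(-7)))*(0 + 13) = ((0 + 1/(21 + 24))/(-3 + 2/(-7)))*(0 + 13) = ((0 + 1/45)/(-3 + 2*(-⅐)))*13 = ((0 + 1/45)/(-3 - 2/7))*13 = (1/(45*(-23/7)))*13 = ((1/45)*(-7/23))*13 = -7/1035*13 = -91/1035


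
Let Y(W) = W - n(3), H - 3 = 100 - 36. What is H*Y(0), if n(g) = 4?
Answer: -268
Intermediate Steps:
H = 67 (H = 3 + (100 - 36) = 3 + 64 = 67)
Y(W) = -4 + W (Y(W) = W - 1*4 = W - 4 = -4 + W)
H*Y(0) = 67*(-4 + 0) = 67*(-4) = -268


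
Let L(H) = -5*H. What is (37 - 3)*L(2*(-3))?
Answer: 1020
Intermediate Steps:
(37 - 3)*L(2*(-3)) = (37 - 3)*(-10*(-3)) = 34*(-5*(-6)) = 34*30 = 1020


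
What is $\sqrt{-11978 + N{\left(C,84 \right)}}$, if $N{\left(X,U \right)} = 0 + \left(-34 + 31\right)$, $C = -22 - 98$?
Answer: $i \sqrt{11981} \approx 109.46 i$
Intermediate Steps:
$C = -120$
$N{\left(X,U \right)} = -3$ ($N{\left(X,U \right)} = 0 - 3 = -3$)
$\sqrt{-11978 + N{\left(C,84 \right)}} = \sqrt{-11978 - 3} = \sqrt{-11981} = i \sqrt{11981}$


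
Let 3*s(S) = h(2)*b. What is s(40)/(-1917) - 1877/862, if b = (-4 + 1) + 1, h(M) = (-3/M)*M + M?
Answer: -10796351/4957362 ≈ -2.1778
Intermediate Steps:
h(M) = -3 + M
b = -2 (b = -3 + 1 = -2)
s(S) = ⅔ (s(S) = ((-3 + 2)*(-2))/3 = (-1*(-2))/3 = (⅓)*2 = ⅔)
s(40)/(-1917) - 1877/862 = (⅔)/(-1917) - 1877/862 = (⅔)*(-1/1917) - 1877*1/862 = -2/5751 - 1877/862 = -10796351/4957362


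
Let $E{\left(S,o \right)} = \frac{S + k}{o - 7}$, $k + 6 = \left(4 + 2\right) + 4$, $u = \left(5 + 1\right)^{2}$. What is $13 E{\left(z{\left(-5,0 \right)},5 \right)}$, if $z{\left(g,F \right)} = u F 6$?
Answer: $-26$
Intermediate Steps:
$u = 36$ ($u = 6^{2} = 36$)
$k = 4$ ($k = -6 + \left(\left(4 + 2\right) + 4\right) = -6 + \left(6 + 4\right) = -6 + 10 = 4$)
$z{\left(g,F \right)} = 216 F$ ($z{\left(g,F \right)} = 36 F 6 = 216 F$)
$E{\left(S,o \right)} = \frac{4 + S}{-7 + o}$ ($E{\left(S,o \right)} = \frac{S + 4}{o - 7} = \frac{4 + S}{-7 + o}$)
$13 E{\left(z{\left(-5,0 \right)},5 \right)} = 13 \frac{4 + 216 \cdot 0}{-7 + 5} = 13 \frac{4 + 0}{-2} = 13 \left(\left(- \frac{1}{2}\right) 4\right) = 13 \left(-2\right) = -26$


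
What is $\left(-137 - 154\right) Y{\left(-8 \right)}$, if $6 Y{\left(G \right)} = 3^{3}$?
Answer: $- \frac{2619}{2} \approx -1309.5$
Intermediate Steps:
$Y{\left(G \right)} = \frac{9}{2}$ ($Y{\left(G \right)} = \frac{3^{3}}{6} = \frac{1}{6} \cdot 27 = \frac{9}{2}$)
$\left(-137 - 154\right) Y{\left(-8 \right)} = \left(-137 - 154\right) \frac{9}{2} = \left(-291\right) \frac{9}{2} = - \frac{2619}{2}$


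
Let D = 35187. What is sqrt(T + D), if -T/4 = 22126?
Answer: I*sqrt(53317) ≈ 230.9*I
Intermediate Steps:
T = -88504 (T = -4*22126 = -88504)
sqrt(T + D) = sqrt(-88504 + 35187) = sqrt(-53317) = I*sqrt(53317)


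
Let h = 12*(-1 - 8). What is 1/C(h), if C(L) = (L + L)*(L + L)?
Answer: 1/46656 ≈ 2.1433e-5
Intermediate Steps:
h = -108 (h = 12*(-9) = -108)
C(L) = 4*L² (C(L) = (2*L)*(2*L) = 4*L²)
1/C(h) = 1/(4*(-108)²) = 1/(4*11664) = 1/46656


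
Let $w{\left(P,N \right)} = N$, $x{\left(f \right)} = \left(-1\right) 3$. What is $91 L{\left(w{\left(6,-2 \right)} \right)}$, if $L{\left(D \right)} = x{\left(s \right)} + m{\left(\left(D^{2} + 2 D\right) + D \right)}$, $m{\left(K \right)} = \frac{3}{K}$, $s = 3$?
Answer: $- \frac{819}{2} \approx -409.5$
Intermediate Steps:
$x{\left(f \right)} = -3$
$L{\left(D \right)} = -3 + \frac{3}{D^{2} + 3 D}$ ($L{\left(D \right)} = -3 + \frac{3}{\left(D^{2} + 2 D\right) + D} = -3 + \frac{3}{D^{2} + 3 D}$)
$91 L{\left(w{\left(6,-2 \right)} \right)} = 91 \left(-3 + \frac{3}{\left(-2\right) \left(3 - 2\right)}\right) = 91 \left(-3 + 3 \left(- \frac{1}{2}\right) 1^{-1}\right) = 91 \left(-3 + 3 \left(- \frac{1}{2}\right) 1\right) = 91 \left(-3 - \frac{3}{2}\right) = 91 \left(- \frac{9}{2}\right) = - \frac{819}{2}$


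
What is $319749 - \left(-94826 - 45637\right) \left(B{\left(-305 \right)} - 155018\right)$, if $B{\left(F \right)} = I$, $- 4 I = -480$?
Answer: $-21757118025$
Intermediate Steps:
$I = 120$ ($I = \left(- \frac{1}{4}\right) \left(-480\right) = 120$)
$B{\left(F \right)} = 120$
$319749 - \left(-94826 - 45637\right) \left(B{\left(-305 \right)} - 155018\right) = 319749 - \left(-94826 - 45637\right) \left(120 - 155018\right) = 319749 - \left(-140463\right) \left(-154898\right) = 319749 - 21757437774 = -21757118025$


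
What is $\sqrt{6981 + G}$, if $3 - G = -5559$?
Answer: $\sqrt{12543} \approx 112.0$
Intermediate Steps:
$G = 5562$ ($G = 3 - -5559 = 3 + 5559 = 5562$)
$\sqrt{6981 + G} = \sqrt{6981 + 5562} = \sqrt{12543}$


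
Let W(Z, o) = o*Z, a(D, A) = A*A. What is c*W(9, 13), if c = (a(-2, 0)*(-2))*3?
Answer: 0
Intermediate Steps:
a(D, A) = A**2
c = 0 (c = (0**2*(-2))*3 = (0*(-2))*3 = 0*3 = 0)
W(Z, o) = Z*o
c*W(9, 13) = 0*(9*13) = 0*117 = 0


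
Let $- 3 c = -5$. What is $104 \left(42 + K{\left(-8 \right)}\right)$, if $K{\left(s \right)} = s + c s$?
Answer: $\frac{6448}{3} \approx 2149.3$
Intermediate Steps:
$c = \frac{5}{3}$ ($c = \left(- \frac{1}{3}\right) \left(-5\right) = \frac{5}{3} \approx 1.6667$)
$K{\left(s \right)} = \frac{8 s}{3}$ ($K{\left(s \right)} = s + \frac{5 s}{3} = \frac{8 s}{3}$)
$104 \left(42 + K{\left(-8 \right)}\right) = 104 \left(42 + \frac{8}{3} \left(-8\right)\right) = 104 \left(42 - \frac{64}{3}\right) = 104 \cdot \frac{62}{3} = \frac{6448}{3}$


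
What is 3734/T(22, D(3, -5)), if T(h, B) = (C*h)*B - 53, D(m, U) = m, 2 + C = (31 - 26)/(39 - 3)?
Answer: -22404/1055 ≈ -21.236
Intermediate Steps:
C = -67/36 (C = -2 + (31 - 26)/(39 - 3) = -2 + 5/36 = -67/36 ≈ -1.8611)
T(h, B) = -53 - 67*B*h/36 (T(h, B) = (-67*h/36)*B - 53 = -67*B*h/36 - 53 = -53 - 67*B*h/36)
3734/T(22, D(3, -5)) = 3734/(-53 - 67/36*3*22) = 3734/(-53 - 737/6) = 3734/(-1055/6) = 3734*(-6/1055) = -22404/1055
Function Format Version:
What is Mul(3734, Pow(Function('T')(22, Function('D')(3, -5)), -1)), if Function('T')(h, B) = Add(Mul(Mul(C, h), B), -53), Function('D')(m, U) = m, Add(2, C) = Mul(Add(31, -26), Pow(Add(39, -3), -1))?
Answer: Rational(-22404, 1055) ≈ -21.236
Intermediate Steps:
C = Rational(-67, 36) (C = Add(-2, Mul(Add(31, -26), Pow(Add(39, -3), -1))) = Add(-2, Mul(5, Pow(36, -1))) = Add(-2, Mul(5, Rational(1, 36))) = Add(-2, Rational(5, 36)) = Rational(-67, 36) ≈ -1.8611)
Function('T')(h, B) = Add(-53, Mul(Rational(-67, 36), B, h)) (Function('T')(h, B) = Add(Mul(Mul(Rational(-67, 36), h), B), -53) = Add(Mul(Rational(-67, 36), B, h), -53) = Add(-53, Mul(Rational(-67, 36), B, h)))
Mul(3734, Pow(Function('T')(22, Function('D')(3, -5)), -1)) = Mul(3734, Pow(Add(-53, Mul(Rational(-67, 36), 3, 22)), -1)) = Mul(3734, Pow(Add(-53, Rational(-737, 6)), -1)) = Mul(3734, Pow(Rational(-1055, 6), -1)) = Mul(3734, Rational(-6, 1055)) = Rational(-22404, 1055)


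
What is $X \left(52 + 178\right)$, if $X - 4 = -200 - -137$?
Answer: $-13570$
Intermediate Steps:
$X = -59$ ($X = 4 - 63 = -59$)
$X \left(52 + 178\right) = - 59 \left(52 + 178\right) = \left(-59\right) 230 = -13570$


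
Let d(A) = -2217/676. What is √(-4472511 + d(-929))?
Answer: 3*I*√335935517/26 ≈ 2114.8*I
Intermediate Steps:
d(A) = -2217/676 (d(A) = -2217*1/676 = -2217/676)
√(-4472511 + d(-929)) = √(-4472511 - 2217/676) = √(-3023419653/676) = 3*I*√335935517/26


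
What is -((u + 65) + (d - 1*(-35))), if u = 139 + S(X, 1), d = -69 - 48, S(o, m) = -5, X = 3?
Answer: -117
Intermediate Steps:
d = -117
u = 134 (u = 139 - 5 = 134)
-((u + 65) + (d - 1*(-35))) = -((134 + 65) + (-117 - 1*(-35))) = -(199 + (-117 + 35)) = -(199 - 82) = -1*117 = -117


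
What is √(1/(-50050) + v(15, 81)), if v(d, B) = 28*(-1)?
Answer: I*√2805604802/10010 ≈ 5.2915*I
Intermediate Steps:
v(d, B) = -28
√(1/(-50050) + v(15, 81)) = √(1/(-50050) - 28) = √(-1/50050 - 28) = √(-1401401/50050) = I*√2805604802/10010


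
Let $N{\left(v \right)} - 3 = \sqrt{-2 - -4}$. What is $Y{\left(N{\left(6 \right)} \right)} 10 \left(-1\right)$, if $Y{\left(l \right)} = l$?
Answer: $-30 - 10 \sqrt{2} \approx -44.142$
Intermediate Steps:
$N{\left(v \right)} = 3 + \sqrt{2}$ ($N{\left(v \right)} = 3 + \sqrt{-2 - -4} = 3 + \sqrt{-2 + 4} = 3 + \sqrt{2}$)
$Y{\left(N{\left(6 \right)} \right)} 10 \left(-1\right) = \left(3 + \sqrt{2}\right) 10 \left(-1\right) = \left(3 + \sqrt{2}\right) \left(-10\right) = -30 - 10 \sqrt{2}$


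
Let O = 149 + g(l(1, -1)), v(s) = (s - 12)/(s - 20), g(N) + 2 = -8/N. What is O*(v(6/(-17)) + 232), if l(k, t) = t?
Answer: 6237355/173 ≈ 36054.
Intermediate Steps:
g(N) = -2 - 8/N
v(s) = (-12 + s)/(-20 + s)
O = 155 (O = 149 + (-2 - 8/(-1)) = 149 + (-2 - 8*(-1)) = 149 + (-2 + 8) = 149 + 6 = 155)
O*(v(6/(-17)) + 232) = 155*((-12 + 6/(-17))/(-20 + 6/(-17)) + 232) = 155*((-12 + 6*(-1/17))/(-20 + 6*(-1/17)) + 232) = 155*((-12 - 6/17)/(-20 - 6/17) + 232) = 155*(-210/17/(-346/17) + 232) = 155*(-17/346*(-210/17) + 232) = 155*(105/173 + 232) = 155*(40241/173) = 6237355/173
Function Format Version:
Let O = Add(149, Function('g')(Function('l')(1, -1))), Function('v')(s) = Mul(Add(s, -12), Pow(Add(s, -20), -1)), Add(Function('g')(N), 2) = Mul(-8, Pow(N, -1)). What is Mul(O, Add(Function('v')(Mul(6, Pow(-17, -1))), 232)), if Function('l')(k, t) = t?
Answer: Rational(6237355, 173) ≈ 36054.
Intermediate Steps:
Function('g')(N) = Add(-2, Mul(-8, Pow(N, -1)))
Function('v')(s) = Mul(Pow(Add(-20, s), -1), Add(-12, s)) (Function('v')(s) = Mul(Add(-12, s), Pow(Add(-20, s), -1)) = Mul(Pow(Add(-20, s), -1), Add(-12, s)))
O = 155 (O = Add(149, Add(-2, Mul(-8, Pow(-1, -1)))) = Add(149, Add(-2, Mul(-8, -1))) = Add(149, Add(-2, 8)) = Add(149, 6) = 155)
Mul(O, Add(Function('v')(Mul(6, Pow(-17, -1))), 232)) = Mul(155, Add(Mul(Pow(Add(-20, Mul(6, Pow(-17, -1))), -1), Add(-12, Mul(6, Pow(-17, -1)))), 232)) = Mul(155, Add(Mul(Pow(Add(-20, Mul(6, Rational(-1, 17))), -1), Add(-12, Mul(6, Rational(-1, 17)))), 232)) = Mul(155, Add(Mul(Pow(Add(-20, Rational(-6, 17)), -1), Add(-12, Rational(-6, 17))), 232)) = Mul(155, Add(Mul(Pow(Rational(-346, 17), -1), Rational(-210, 17)), 232)) = Mul(155, Add(Mul(Rational(-17, 346), Rational(-210, 17)), 232)) = Mul(155, Add(Rational(105, 173), 232)) = Mul(155, Rational(40241, 173)) = Rational(6237355, 173)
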